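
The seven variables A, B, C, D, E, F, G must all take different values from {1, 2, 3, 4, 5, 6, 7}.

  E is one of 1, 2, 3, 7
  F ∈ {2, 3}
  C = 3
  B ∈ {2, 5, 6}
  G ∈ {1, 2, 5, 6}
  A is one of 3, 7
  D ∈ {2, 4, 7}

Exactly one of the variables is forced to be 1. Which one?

E

C must be 3 (only option left). Remove 3 from A, E, F.
That leaves F = 2. Remove 2 from B, D, E, G.
A has just one choice, so A = 7. So D, E can't be 7.
So 1 goes to E.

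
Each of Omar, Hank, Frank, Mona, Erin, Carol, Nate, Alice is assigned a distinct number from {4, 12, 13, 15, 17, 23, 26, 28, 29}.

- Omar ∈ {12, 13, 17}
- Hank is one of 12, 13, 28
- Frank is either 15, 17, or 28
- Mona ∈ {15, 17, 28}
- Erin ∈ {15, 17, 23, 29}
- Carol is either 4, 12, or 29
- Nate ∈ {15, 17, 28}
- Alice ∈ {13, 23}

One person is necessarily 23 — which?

The 8 variables draw from only 8 values {4, 12, 13, 15, 17, 23, 28, 29}, so each is used; only Carol can be 4, hence Carol = 4.
The 7 still-open variables draw from only 7 values {12, 13, 15, 17, 23, 28, 29}, so each is used; only Erin can be 29, hence Erin = 29.
The 6 still-open variables draw from only 6 values {12, 13, 15, 17, 23, 28}, so each is used; only Alice can be 23, hence Alice = 23.

Alice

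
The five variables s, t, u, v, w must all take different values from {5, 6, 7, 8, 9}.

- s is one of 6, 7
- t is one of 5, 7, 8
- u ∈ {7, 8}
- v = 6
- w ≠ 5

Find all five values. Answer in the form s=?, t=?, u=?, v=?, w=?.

v's domain is down to {6}, so v = 6. Remove 6 from s, w.
That leaves s = 7. Remove 7 from t, u, w.
u must be 8 (only option left). Remove 8 from t, w.
That leaves w = 9.
t's domain is down to {5}, so t = 5.

s=7, t=5, u=8, v=6, w=9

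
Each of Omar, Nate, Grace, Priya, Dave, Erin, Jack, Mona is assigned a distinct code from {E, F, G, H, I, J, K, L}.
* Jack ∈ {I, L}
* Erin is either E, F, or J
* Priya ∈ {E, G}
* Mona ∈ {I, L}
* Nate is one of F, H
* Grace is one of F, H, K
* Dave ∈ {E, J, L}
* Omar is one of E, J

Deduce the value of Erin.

Among the 8 variables, G fits only Priya (and all 8 values in {E, F, G, H, I, J, K, L} must be used), so Priya = G.
Among the 7 still-open variables, K fits only Grace (and all 7 values in {E, F, H, I, J, K, L} must be used), so Grace = K.
Among the 6 still-open variables, H fits only Nate (and all 6 values in {E, F, H, I, J, L} must be used), so Nate = H.
The 5 still-open variables draw from only 5 values {E, F, I, J, L}, so each is used; only Erin can be F, hence Erin = F.

F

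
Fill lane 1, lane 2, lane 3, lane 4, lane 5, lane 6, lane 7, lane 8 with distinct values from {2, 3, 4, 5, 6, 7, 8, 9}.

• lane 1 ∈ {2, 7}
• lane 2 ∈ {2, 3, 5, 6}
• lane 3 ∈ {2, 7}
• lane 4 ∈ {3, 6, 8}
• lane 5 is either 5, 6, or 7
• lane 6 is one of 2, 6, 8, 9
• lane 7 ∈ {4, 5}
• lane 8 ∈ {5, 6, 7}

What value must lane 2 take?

3

The 8 variables draw from only 8 values {2, 3, 4, 5, 6, 7, 8, 9}, so each is used; only lane 7 can be 4, hence lane 7 = 4.
Among the 7 still-open variables, 9 fits only lane 6 (and all 7 values in {2, 3, 5, 6, 7, 8, 9} must be used), so lane 6 = 9.
The 6 still-open variables draw from only 6 values {2, 3, 5, 6, 7, 8}, so each is used; only lane 4 can be 8, hence lane 4 = 8.
The 5 still-open variables together cover exactly {2, 3, 5, 6, 7} — 5 values for 5 variables — and 3 appears only in lane 2's list, so lane 2 = 3.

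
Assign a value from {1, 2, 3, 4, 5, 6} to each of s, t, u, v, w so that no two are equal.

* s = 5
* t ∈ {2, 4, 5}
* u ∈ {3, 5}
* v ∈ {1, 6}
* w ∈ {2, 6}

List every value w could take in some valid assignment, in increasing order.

2, 6

s has just one choice, so s = 5. So t, u can't be 5.
u's domain is down to {3}, so u = 3.
No further eliminations apply; w can still be any of 2, 6.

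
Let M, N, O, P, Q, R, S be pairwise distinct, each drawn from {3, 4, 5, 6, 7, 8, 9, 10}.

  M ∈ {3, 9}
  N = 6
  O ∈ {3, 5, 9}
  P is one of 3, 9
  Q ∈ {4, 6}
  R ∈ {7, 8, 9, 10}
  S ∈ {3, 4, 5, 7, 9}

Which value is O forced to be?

5

N has just one choice, so N = 6. Remove 6 from Q.
Q must be 4 (only option left). Eliminate 4 elsewhere: S.
The 2 variables M and P are confined to {3, 9}, which locks those values in; drop them from O, R, S.
So O = 5.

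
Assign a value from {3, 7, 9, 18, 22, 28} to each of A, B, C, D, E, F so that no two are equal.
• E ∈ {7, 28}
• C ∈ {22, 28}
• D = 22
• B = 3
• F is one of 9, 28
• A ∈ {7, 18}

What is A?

B must be 3 (only option left).
That leaves D = 22. So C can't be 22.
That leaves C = 28. Remove 28 from E, F.
That leaves E = 7. So A can't be 7.
So A = 18.

18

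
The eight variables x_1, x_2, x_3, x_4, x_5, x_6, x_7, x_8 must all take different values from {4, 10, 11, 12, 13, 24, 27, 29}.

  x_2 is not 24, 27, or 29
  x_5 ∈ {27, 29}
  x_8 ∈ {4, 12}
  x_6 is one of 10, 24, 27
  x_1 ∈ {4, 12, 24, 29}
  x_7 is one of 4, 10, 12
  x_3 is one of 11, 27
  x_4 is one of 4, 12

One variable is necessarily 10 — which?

Among the 8 variables, 13 fits only x_2 (and all 8 values in {4, 10, 11, 12, 13, 24, 27, 29} must be used), so x_2 = 13.
The 7 still-open variables together cover exactly {4, 10, 11, 12, 24, 27, 29} — 7 values for 7 variables — and 11 appears only in x_3's list, so x_3 = 11.
x_4 and x_8 between them cover only {4, 12} — a naked pair. Remove those values from x_1, x_7.
So 10 goes to x_7.

x_7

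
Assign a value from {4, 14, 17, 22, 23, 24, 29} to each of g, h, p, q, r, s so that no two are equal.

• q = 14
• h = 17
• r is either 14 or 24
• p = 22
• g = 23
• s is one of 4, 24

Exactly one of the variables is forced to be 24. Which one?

g has just one choice, so g = 23.
h's domain is down to {17}, so h = 17.
p's domain is down to {22}, so p = 22.
q has just one choice, so q = 14. Strike 14 from r.
So 24 goes to r.

r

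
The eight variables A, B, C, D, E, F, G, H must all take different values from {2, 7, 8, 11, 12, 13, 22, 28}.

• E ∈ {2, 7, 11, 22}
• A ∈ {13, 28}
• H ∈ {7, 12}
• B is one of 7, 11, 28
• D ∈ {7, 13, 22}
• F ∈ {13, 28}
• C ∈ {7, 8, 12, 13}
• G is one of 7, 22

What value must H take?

12

The 8 variables draw from only 8 values {2, 7, 8, 11, 12, 13, 22, 28}, so each is used; only E can be 2, hence E = 2.
The 7 still-open variables draw from only 7 values {7, 8, 11, 12, 13, 22, 28}, so each is used; only C can be 8, hence C = 8.
Among the 6 still-open variables, 11 fits only B (and all 6 values in {7, 11, 12, 13, 22, 28} must be used), so B = 11.
Among the 5 still-open variables, 12 fits only H (and all 5 values in {7, 12, 13, 22, 28} must be used), so H = 12.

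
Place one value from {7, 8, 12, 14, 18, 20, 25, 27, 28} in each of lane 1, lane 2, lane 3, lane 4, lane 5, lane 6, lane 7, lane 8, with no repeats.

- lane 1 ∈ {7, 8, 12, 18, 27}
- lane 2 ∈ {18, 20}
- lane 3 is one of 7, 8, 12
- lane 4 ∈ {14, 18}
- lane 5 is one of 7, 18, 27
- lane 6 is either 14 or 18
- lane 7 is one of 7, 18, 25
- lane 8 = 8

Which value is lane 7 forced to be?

25

lane 8 has just one choice, so lane 8 = 8. Strike 8 from lane 1, lane 3.
The 7 still-open variables together cover exactly {7, 12, 14, 18, 20, 25, 27} — 7 values for 7 variables — and 20 appears only in lane 2's list, so lane 2 = 20.
The 6 still-open variables draw from only 6 values {7, 12, 14, 18, 25, 27}, so each is used; only lane 7 can be 25, hence lane 7 = 25.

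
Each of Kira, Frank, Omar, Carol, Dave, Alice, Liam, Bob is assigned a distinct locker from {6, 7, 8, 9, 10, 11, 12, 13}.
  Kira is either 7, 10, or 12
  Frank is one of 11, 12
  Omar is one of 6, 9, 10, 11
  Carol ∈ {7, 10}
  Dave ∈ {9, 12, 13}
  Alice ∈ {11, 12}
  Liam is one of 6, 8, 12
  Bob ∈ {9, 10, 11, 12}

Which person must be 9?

The 8 variables together cover exactly {6, 7, 8, 9, 10, 11, 12, 13} — 8 values for 8 variables — and 8 appears only in Liam's list, so Liam = 8.
The 7 still-open variables draw from only 7 values {6, 7, 9, 10, 11, 12, 13}, so each is used; only Omar can be 6, hence Omar = 6.
The 6 still-open variables draw from only 6 values {7, 9, 10, 11, 12, 13}, so each is used; only Dave can be 13, hence Dave = 13.
Among the 5 still-open variables, 9 fits only Bob (and all 5 values in {7, 9, 10, 11, 12} must be used), so Bob = 9.

Bob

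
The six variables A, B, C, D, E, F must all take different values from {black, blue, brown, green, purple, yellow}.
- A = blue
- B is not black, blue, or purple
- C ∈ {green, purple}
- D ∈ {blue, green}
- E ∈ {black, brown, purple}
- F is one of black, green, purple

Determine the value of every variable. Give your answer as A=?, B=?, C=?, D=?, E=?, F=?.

A=blue, B=yellow, C=purple, D=green, E=brown, F=black

A's domain is down to {blue}, so A = blue. Remove blue from D.
D has just one choice, so D = green. Remove green from B, C, F.
C must be purple (only option left). Strike purple from E, F.
F's domain is down to {black}, so F = black. So E can't be black.
E must be brown (only option left). So B can't be brown.
B's domain is down to {yellow}, so B = yellow.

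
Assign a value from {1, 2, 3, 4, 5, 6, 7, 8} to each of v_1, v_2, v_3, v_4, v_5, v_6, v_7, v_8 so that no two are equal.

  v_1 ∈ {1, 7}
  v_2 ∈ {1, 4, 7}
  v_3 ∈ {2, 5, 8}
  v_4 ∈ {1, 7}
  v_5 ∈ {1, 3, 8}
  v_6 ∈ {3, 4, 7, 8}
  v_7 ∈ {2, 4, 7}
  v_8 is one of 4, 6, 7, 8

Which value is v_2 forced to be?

4

The 8 variables together cover exactly {1, 2, 3, 4, 5, 6, 7, 8} — 8 values for 8 variables — and 5 appears only in v_3's list, so v_3 = 5.
Among the 7 still-open variables, 2 fits only v_7 (and all 7 values in {1, 2, 3, 4, 6, 7, 8} must be used), so v_7 = 2.
The 6 still-open variables together cover exactly {1, 3, 4, 6, 7, 8} — 6 values for 6 variables — and 6 appears only in v_8's list, so v_8 = 6.
v_1 and v_4 share exactly the 2 values {1, 7}; by pigeonhole those values go to them, so strike 1, 7 from v_2, v_5, v_6.
So v_2 = 4.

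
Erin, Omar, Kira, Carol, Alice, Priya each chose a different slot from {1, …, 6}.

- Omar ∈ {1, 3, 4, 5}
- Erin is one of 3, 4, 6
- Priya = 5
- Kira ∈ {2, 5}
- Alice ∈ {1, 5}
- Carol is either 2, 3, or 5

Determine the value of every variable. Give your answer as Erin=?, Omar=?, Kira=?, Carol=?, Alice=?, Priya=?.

Erin=6, Omar=4, Kira=2, Carol=3, Alice=1, Priya=5

Priya's domain is down to {5}, so Priya = 5. So Omar, Kira, Carol, Alice can't be 5.
That leaves Kira = 2. Strike 2 from Carol.
Carol's domain is down to {3}, so Carol = 3. Remove 3 from Erin, Omar.
Alice's domain is down to {1}, so Alice = 1. So Omar can't be 1.
That leaves Omar = 4. So Erin can't be 4.
Erin must be 6 (only option left).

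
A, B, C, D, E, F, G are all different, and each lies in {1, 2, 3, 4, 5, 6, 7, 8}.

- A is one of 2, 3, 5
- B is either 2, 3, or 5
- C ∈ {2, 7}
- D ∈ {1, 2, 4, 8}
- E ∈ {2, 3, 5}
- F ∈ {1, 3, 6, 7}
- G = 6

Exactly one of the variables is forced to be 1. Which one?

G must be 6 (only option left). Eliminate 6 elsewhere: F.
The 3 variables A, B, E are confined to {2, 3, 5}, which locks those values in; drop them from C, D, F.
C has just one choice, so C = 7. Eliminate 7 elsewhere: F.
So 1 goes to F.

F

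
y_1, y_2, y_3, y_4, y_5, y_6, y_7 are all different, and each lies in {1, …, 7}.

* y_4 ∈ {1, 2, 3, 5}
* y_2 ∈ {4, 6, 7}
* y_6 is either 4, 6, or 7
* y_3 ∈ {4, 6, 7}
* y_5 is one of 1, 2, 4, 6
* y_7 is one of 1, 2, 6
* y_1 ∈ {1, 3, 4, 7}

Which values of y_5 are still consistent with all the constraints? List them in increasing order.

1, 2

Among the 7 variables, 5 fits only y_4 (and all 7 values in {1, 2, 3, 4, 5, 6, 7} must be used), so y_4 = 5.
Among the 6 still-open variables, 3 fits only y_1 (and all 6 values in {1, 2, 3, 4, 6, 7} must be used), so y_1 = 3.
y_2, y_3, y_6 share exactly the 3 values {4, 6, 7}; by pigeonhole those values go to them, so strike 4, 6, 7 from y_5, y_7.
No further eliminations apply; y_5 can still be any of 1, 2.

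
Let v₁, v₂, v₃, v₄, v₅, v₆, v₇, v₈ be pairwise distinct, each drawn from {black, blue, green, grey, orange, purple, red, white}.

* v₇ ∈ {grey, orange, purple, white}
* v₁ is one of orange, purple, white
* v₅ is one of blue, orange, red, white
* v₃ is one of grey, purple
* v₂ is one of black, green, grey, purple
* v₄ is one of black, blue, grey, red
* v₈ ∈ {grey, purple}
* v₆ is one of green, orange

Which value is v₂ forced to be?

black

The 2 variables v₃ and v₈ are confined to {grey, purple}, which locks those values in; drop them from v₁, v₂, v₄, v₇.
v₁ and v₇ share exactly the 2 values {orange, white}; by pigeonhole those values go to them, so strike orange, white from v₅, v₆.
v₆ has just one choice, so v₆ = green. Strike green from v₂.
So v₂ = black.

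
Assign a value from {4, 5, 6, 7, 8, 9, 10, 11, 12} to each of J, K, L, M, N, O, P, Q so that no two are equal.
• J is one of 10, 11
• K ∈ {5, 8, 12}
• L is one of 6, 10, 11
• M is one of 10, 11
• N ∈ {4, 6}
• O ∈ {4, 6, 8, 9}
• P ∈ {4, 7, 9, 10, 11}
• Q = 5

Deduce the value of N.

4

Q must be 5 (only option left). Eliminate 5 elsewhere: K.
J and M between them cover only {10, 11} — a naked pair. Remove those values from L, P.
That leaves L = 6. Strike 6 from N, O.
So N = 4.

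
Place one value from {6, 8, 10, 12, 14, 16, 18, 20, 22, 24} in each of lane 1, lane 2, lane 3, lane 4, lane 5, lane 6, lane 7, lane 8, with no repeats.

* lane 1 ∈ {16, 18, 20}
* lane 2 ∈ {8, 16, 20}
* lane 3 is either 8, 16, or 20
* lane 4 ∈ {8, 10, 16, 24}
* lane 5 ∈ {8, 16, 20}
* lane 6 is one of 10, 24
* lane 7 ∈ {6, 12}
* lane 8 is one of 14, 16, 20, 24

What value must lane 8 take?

14

lane 2, lane 3, lane 5 between them cover only {8, 16, 20} — a naked triple. Remove those values from lane 1, lane 4, lane 8.
lane 1 has just one choice, so lane 1 = 18.
lane 4 and lane 6 between them cover only {10, 24} — a naked pair. Remove those values from lane 8.
So lane 8 = 14.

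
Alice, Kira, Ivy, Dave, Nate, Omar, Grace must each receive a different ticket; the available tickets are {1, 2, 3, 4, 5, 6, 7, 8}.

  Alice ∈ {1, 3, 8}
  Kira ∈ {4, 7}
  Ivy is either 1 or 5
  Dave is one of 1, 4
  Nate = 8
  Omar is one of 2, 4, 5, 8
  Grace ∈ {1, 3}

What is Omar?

2

Nate has just one choice, so Nate = 8. Remove 8 from Alice, Omar.
The 6 still-open variables draw from only 6 values {1, 2, 3, 4, 5, 7}, so each is used; only Omar can be 2, hence Omar = 2.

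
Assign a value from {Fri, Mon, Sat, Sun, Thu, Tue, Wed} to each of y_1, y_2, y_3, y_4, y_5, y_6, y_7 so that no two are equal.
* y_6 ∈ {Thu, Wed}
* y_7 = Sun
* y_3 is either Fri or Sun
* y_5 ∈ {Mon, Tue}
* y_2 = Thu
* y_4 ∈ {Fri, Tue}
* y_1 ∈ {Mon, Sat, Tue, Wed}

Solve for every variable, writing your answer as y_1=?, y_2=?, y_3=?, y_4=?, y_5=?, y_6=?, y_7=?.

y_1=Sat, y_2=Thu, y_3=Fri, y_4=Tue, y_5=Mon, y_6=Wed, y_7=Sun

y_2 has just one choice, so y_2 = Thu. Eliminate Thu elsewhere: y_6.
That leaves y_6 = Wed. So y_1 can't be Wed.
y_7 must be Sun (only option left). Eliminate Sun elsewhere: y_3.
y_3 must be Fri (only option left). Strike Fri from y_4.
y_4 must be Tue (only option left). Strike Tue from y_1, y_5.
y_5 has just one choice, so y_5 = Mon. Strike Mon from y_1.
y_1 must be Sat (only option left).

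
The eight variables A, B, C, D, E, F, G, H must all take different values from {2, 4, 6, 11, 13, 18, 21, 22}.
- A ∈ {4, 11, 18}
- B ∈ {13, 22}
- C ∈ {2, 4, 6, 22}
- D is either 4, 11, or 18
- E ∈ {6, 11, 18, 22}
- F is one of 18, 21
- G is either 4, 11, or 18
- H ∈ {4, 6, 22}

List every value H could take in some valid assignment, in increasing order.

6, 22

The 8 variables together cover exactly {2, 4, 6, 11, 13, 18, 21, 22} — 8 values for 8 variables — and 2 appears only in C's list, so C = 2.
The 7 still-open variables draw from only 7 values {4, 6, 11, 13, 18, 21, 22}, so each is used; only B can be 13, hence B = 13.
The 6 still-open variables draw from only 6 values {4, 6, 11, 18, 21, 22}, so each is used; only F can be 21, hence F = 21.
A, D, G between them cover only {4, 11, 18} — a naked triple. Remove those values from E, H.
No further eliminations apply; H can still be any of 6, 22.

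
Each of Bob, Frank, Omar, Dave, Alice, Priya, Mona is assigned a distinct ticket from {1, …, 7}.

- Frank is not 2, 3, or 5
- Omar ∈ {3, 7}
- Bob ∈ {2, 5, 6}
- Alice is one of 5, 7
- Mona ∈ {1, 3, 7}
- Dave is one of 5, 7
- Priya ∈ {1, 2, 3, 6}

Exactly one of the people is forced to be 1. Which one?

Mona

Among the 7 variables, 4 fits only Frank (and all 7 values in {1, 2, 3, 4, 5, 6, 7} must be used), so Frank = 4.
The 2 variables Dave and Alice are confined to {5, 7}, which locks those values in; drop them from Bob, Omar, Mona.
Omar must be 3 (only option left). So Priya, Mona can't be 3.
So 1 goes to Mona.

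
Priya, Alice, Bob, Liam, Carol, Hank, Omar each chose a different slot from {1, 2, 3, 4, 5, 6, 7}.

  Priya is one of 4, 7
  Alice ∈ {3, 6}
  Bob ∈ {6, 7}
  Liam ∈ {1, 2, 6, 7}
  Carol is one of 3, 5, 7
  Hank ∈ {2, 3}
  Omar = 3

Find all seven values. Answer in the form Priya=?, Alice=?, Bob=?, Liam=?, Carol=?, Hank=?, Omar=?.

Omar has just one choice, so Omar = 3. Remove 3 from Alice, Carol, Hank.
Alice has just one choice, so Alice = 6. So Bob, Liam can't be 6.
Bob's domain is down to {7}, so Bob = 7. Strike 7 from Priya, Liam, Carol.
Carol must be 5 (only option left).
Hank's domain is down to {2}, so Hank = 2. So Liam can't be 2.
Priya must be 4 (only option left).
Liam must be 1 (only option left).

Priya=4, Alice=6, Bob=7, Liam=1, Carol=5, Hank=2, Omar=3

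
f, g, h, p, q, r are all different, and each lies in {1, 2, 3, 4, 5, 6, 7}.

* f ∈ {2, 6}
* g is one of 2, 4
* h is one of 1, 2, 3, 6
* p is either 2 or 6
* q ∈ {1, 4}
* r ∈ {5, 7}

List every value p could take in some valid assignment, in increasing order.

The 2 variables f and p are confined to {2, 6}, which locks those values in; drop them from g, h.
That leaves g = 4. Strike 4 from q.
That leaves q = 1. So h can't be 1.
h's domain is down to {3}, so h = 3.
No further eliminations apply; p can still be any of 2, 6.

2, 6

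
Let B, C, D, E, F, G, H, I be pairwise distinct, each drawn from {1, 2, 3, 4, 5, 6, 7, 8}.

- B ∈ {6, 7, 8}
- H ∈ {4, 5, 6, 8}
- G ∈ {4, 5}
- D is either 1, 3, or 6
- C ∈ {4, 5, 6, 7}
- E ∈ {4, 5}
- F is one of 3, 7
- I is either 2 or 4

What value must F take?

The 8 variables together cover exactly {1, 2, 3, 4, 5, 6, 7, 8} — 8 values for 8 variables — and 1 appears only in D's list, so D = 1.
The 7 still-open variables together cover exactly {2, 3, 4, 5, 6, 7, 8} — 7 values for 7 variables — and 2 appears only in I's list, so I = 2.
The 6 still-open variables draw from only 6 values {3, 4, 5, 6, 7, 8}, so each is used; only F can be 3, hence F = 3.

3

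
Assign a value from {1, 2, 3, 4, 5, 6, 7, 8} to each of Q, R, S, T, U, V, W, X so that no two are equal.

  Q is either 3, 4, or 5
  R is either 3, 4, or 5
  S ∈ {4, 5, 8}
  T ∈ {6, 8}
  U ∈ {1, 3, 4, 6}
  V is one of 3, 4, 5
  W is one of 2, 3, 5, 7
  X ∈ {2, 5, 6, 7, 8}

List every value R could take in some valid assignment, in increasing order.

3, 4, 5

The 8 variables together cover exactly {1, 2, 3, 4, 5, 6, 7, 8} — 8 values for 8 variables — and 1 appears only in U's list, so U = 1.
Q, R, V share exactly the 3 values {3, 4, 5}; by pigeonhole those values go to them, so strike 3, 4, 5 from S, W, X.
S has just one choice, so S = 8. So T, X can't be 8.
T's domain is down to {6}, so T = 6. Remove 6 from X.
No further eliminations apply; R can still be any of 3, 4, 5.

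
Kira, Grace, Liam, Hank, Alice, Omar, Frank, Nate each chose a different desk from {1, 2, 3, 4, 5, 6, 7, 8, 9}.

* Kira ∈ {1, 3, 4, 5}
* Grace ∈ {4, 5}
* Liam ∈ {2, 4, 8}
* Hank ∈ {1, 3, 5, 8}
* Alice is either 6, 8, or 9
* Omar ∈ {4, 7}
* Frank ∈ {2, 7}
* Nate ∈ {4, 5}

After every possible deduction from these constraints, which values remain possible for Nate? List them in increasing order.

Grace and Nate between them cover only {4, 5} — a naked pair. Remove those values from Kira, Liam, Hank, Omar.
Omar has just one choice, so Omar = 7. Eliminate 7 elsewhere: Frank.
Frank has just one choice, so Frank = 2. Remove 2 from Liam.
Liam has just one choice, so Liam = 8. Strike 8 from Hank, Alice.
No further eliminations apply; Nate can still be any of 4, 5.

4, 5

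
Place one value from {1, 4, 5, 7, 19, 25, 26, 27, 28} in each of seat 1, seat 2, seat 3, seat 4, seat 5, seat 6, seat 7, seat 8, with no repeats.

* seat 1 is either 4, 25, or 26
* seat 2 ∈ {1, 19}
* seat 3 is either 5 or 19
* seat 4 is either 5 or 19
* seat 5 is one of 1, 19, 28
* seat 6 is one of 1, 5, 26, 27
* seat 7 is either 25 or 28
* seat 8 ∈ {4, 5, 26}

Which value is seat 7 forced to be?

25

Among the 8 variables, 27 fits only seat 6 (and all 8 values in {1, 4, 5, 19, 25, 26, 27, 28} must be used), so seat 6 = 27.
seat 3 and seat 4 share exactly the 2 values {5, 19}; by pigeonhole those values go to them, so strike 5, 19 from seat 2, seat 5, seat 8.
That leaves seat 2 = 1. Strike 1 from seat 5.
seat 5 has just one choice, so seat 5 = 28. Remove 28 from seat 7.
So seat 7 = 25.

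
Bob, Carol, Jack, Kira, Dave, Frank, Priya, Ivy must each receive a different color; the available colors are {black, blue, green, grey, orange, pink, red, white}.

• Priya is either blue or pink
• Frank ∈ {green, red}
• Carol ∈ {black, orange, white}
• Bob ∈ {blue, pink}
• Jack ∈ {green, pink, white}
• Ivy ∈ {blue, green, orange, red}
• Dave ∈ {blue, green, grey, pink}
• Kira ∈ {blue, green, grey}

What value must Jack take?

Among the 8 variables, black fits only Carol (and all 8 values in {black, blue, green, grey, orange, pink, red, white} must be used), so Carol = black.
The 7 still-open variables together cover exactly {blue, green, grey, orange, pink, red, white} — 7 values for 7 variables — and orange appears only in Ivy's list, so Ivy = orange.
Among the 6 still-open variables, red fits only Frank (and all 6 values in {blue, green, grey, pink, red, white} must be used), so Frank = red.
The 5 still-open variables draw from only 5 values {blue, green, grey, pink, white}, so each is used; only Jack can be white, hence Jack = white.

white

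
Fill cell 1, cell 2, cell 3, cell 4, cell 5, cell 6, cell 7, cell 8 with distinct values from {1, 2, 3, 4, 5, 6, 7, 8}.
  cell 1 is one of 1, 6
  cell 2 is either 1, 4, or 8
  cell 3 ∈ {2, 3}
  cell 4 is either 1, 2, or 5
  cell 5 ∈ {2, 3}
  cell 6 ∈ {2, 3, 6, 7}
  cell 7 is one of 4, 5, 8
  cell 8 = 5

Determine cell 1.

cell 8 must be 5 (only option left). So cell 4, cell 7 can't be 5.
The 7 still-open variables together cover exactly {1, 2, 3, 4, 6, 7, 8} — 7 values for 7 variables — and 7 appears only in cell 6's list, so cell 6 = 7.
Among the 6 still-open variables, 6 fits only cell 1 (and all 6 values in {1, 2, 3, 4, 6, 8} must be used), so cell 1 = 6.

6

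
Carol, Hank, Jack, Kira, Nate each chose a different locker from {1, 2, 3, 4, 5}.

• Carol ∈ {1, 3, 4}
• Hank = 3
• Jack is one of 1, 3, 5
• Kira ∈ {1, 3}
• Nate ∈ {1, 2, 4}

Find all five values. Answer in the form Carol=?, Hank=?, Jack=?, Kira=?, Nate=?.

Hank's domain is down to {3}, so Hank = 3. Eliminate 3 elsewhere: Carol, Jack, Kira.
That leaves Kira = 1. Eliminate 1 elsewhere: Carol, Jack, Nate.
Carol must be 4 (only option left). So Nate can't be 4.
Jack must be 5 (only option left).
Nate's domain is down to {2}, so Nate = 2.

Carol=4, Hank=3, Jack=5, Kira=1, Nate=2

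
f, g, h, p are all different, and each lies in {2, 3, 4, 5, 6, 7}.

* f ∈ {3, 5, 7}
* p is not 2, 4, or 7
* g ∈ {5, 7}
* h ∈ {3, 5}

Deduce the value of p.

6

The 4 variables draw from only 4 values {3, 5, 6, 7}, so each is used; only p can be 6, hence p = 6.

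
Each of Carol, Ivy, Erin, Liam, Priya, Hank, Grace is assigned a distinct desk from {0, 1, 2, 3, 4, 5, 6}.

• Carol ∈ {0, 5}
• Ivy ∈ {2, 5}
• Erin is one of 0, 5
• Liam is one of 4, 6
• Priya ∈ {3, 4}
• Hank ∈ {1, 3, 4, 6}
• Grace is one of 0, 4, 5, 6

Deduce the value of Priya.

Among the 7 variables, 1 fits only Hank (and all 7 values in {0, 1, 2, 3, 4, 5, 6} must be used), so Hank = 1.
The 6 still-open variables together cover exactly {0, 2, 3, 4, 5, 6} — 6 values for 6 variables — and 2 appears only in Ivy's list, so Ivy = 2.
The 5 still-open variables together cover exactly {0, 3, 4, 5, 6} — 5 values for 5 variables — and 3 appears only in Priya's list, so Priya = 3.

3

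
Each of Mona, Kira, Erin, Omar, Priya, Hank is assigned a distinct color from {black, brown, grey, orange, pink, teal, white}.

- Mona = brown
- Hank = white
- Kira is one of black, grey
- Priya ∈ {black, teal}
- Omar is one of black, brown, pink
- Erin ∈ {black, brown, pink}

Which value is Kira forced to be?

Mona's domain is down to {brown}, so Mona = brown. Strike brown from Erin, Omar.
Hank must be white (only option left).
Among the 4 still-open variables, grey fits only Kira (and all 4 values in {black, grey, pink, teal} must be used), so Kira = grey.

grey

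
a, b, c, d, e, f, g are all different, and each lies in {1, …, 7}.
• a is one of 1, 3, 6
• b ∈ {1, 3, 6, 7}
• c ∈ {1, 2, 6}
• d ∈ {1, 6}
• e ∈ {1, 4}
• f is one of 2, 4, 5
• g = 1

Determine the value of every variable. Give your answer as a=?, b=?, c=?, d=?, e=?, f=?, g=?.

a=3, b=7, c=2, d=6, e=4, f=5, g=1

g must be 1 (only option left). Remove 1 from a, b, c, d, e.
That leaves d = 6. Remove 6 from a, b, c.
e has just one choice, so e = 4. Remove 4 from f.
a's domain is down to {3}, so a = 3. Eliminate 3 elsewhere: b.
b's domain is down to {7}, so b = 7.
c has just one choice, so c = 2. Strike 2 from f.
f must be 5 (only option left).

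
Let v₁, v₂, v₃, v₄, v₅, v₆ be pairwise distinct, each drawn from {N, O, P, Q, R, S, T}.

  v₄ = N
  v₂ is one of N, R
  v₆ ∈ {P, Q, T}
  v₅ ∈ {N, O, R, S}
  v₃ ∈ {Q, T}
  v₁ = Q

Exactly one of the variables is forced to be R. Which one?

v₂

v₁'s domain is down to {Q}, so v₁ = Q. Remove Q from v₃, v₆.
That leaves v₃ = T. Eliminate T elsewhere: v₆.
That leaves v₄ = N. Remove N from v₂, v₅.
So R goes to v₂.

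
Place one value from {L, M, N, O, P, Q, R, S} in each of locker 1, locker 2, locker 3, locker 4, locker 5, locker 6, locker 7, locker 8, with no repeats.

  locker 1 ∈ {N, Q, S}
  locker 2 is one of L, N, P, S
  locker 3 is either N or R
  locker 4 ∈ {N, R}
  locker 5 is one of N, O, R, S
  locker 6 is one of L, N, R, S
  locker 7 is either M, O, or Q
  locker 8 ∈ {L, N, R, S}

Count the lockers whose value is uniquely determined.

4

Among the 8 variables, M fits only locker 7 (and all 8 values in {L, M, N, O, P, Q, R, S} must be used), so locker 7 = M.
Among the 7 still-open variables, O fits only locker 5 (and all 7 values in {L, N, O, P, Q, R, S} must be used), so locker 5 = O.
The 6 still-open variables together cover exactly {L, N, P, Q, R, S} — 6 values for 6 variables — and P appears only in locker 2's list, so locker 2 = P.
Among the 5 still-open variables, Q fits only locker 1 (and all 5 values in {L, N, Q, R, S} must be used), so locker 1 = Q.
locker 3 and locker 4 between them cover only {N, R} — a naked pair. Remove those values from locker 6, locker 8.
Determined: locker 1=Q, locker 2=P, locker 5=O, locker 7=M. The other lockers each still have more than one consistent value. That makes 4.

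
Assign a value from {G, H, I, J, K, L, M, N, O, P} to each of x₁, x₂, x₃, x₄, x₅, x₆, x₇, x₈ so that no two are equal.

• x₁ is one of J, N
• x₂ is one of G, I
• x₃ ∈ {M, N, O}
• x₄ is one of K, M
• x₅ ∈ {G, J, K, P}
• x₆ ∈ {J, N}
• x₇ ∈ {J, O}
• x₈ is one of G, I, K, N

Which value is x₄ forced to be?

K

Among the 8 variables, P fits only x₅ (and all 8 values in {G, I, J, K, M, N, O, P} must be used), so x₅ = P.
The 2 variables x₁ and x₆ are confined to {J, N}, which locks those values in; drop them from x₃, x₇, x₈.
x₇ has just one choice, so x₇ = O. Strike O from x₃.
x₃ must be M (only option left). Remove M from x₄.
So x₄ = K.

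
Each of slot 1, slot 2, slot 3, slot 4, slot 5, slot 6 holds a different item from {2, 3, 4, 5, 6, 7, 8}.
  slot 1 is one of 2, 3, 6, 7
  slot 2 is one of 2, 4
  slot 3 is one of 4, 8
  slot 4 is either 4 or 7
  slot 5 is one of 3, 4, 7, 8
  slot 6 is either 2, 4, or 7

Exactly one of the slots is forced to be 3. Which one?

slot 5

The 6 variables draw from only 6 values {2, 3, 4, 6, 7, 8}, so each is used; only slot 1 can be 6, hence slot 1 = 6.
Among the 5 still-open variables, 3 fits only slot 5 (and all 5 values in {2, 3, 4, 7, 8} must be used), so slot 5 = 3.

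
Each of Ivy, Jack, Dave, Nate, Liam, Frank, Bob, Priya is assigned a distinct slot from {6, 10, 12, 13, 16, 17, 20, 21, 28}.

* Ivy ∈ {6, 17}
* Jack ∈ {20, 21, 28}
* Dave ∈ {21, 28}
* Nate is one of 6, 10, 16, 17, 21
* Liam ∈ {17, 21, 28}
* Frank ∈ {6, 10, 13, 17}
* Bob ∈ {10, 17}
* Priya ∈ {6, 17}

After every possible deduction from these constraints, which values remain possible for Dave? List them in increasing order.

21, 28

The 8 variables draw from only 8 values {6, 10, 13, 16, 17, 20, 21, 28}, so each is used; only Frank can be 13, hence Frank = 13.
Among the 7 still-open variables, 16 fits only Nate (and all 7 values in {6, 10, 16, 17, 20, 21, 28} must be used), so Nate = 16.
Among the 6 still-open variables, 10 fits only Bob (and all 6 values in {6, 10, 17, 20, 21, 28} must be used), so Bob = 10.
The 5 still-open variables together cover exactly {6, 17, 20, 21, 28} — 5 values for 5 variables — and 20 appears only in Jack's list, so Jack = 20.
Ivy and Priya between them cover only {6, 17} — a naked pair. Remove those values from Liam.
No further eliminations apply; Dave can still be any of 21, 28.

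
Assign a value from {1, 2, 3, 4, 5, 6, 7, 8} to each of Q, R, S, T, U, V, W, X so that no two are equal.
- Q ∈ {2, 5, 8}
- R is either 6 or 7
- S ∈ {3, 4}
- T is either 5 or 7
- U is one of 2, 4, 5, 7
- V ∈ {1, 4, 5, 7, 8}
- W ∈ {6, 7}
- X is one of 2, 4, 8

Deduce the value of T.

Among the 8 variables, 1 fits only V (and all 8 values in {1, 2, 3, 4, 5, 6, 7, 8} must be used), so V = 1.
The 7 still-open variables draw from only 7 values {2, 3, 4, 5, 6, 7, 8}, so each is used; only S can be 3, hence S = 3.
The 2 variables R and W are confined to {6, 7}, which locks those values in; drop them from T, U.
So T = 5.

5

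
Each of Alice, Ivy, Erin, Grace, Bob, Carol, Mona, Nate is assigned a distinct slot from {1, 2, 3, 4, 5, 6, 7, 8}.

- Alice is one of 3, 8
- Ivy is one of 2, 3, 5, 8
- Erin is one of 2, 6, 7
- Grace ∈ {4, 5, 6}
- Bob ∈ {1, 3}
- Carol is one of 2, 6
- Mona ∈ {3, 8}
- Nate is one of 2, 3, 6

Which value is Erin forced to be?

Among the 8 variables, 1 fits only Bob (and all 8 values in {1, 2, 3, 4, 5, 6, 7, 8} must be used), so Bob = 1.
The 7 still-open variables together cover exactly {2, 3, 4, 5, 6, 7, 8} — 7 values for 7 variables — and 4 appears only in Grace's list, so Grace = 4.
The 6 still-open variables draw from only 6 values {2, 3, 5, 6, 7, 8}, so each is used; only Ivy can be 5, hence Ivy = 5.
The 5 still-open variables draw from only 5 values {2, 3, 6, 7, 8}, so each is used; only Erin can be 7, hence Erin = 7.

7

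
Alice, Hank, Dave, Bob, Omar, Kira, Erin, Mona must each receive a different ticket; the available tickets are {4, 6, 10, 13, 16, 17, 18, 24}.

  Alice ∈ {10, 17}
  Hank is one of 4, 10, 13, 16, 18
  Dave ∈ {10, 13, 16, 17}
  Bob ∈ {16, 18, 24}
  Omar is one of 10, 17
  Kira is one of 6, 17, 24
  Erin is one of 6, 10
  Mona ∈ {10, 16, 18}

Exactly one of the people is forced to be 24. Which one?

Kira

Among the 8 variables, 4 fits only Hank (and all 8 values in {4, 6, 10, 13, 16, 17, 18, 24} must be used), so Hank = 4.
The 7 still-open variables draw from only 7 values {6, 10, 13, 16, 17, 18, 24}, so each is used; only Dave can be 13, hence Dave = 13.
The 2 variables Alice and Omar are confined to {10, 17}, which locks those values in; drop them from Kira, Erin, Mona.
Erin's domain is down to {6}, so Erin = 6. Eliminate 6 elsewhere: Kira.
So 24 goes to Kira.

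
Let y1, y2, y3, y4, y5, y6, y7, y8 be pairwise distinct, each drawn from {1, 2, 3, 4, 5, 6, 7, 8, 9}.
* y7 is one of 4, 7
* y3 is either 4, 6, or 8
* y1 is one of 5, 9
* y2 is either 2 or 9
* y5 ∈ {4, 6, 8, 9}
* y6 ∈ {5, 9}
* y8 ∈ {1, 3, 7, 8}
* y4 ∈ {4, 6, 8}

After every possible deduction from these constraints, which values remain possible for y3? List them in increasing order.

4, 6, 8

y1 and y6 share exactly the 2 values {5, 9}; by pigeonhole those values go to them, so strike 5, 9 from y2, y5.
That leaves y2 = 2.
y3, y4, y5 between them cover only {4, 6, 8} — a naked triple. Remove those values from y7, y8.
That leaves y7 = 7. Eliminate 7 elsewhere: y8.
No further eliminations apply; y3 can still be any of 4, 6, 8.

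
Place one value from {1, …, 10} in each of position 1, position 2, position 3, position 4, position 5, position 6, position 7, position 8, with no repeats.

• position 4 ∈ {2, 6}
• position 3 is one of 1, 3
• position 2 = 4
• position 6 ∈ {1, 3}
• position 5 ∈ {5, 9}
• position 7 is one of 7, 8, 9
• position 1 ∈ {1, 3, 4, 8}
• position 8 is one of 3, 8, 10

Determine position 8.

position 2 has just one choice, so position 2 = 4. Eliminate 4 elsewhere: position 1.
The 2 variables position 3 and position 6 are confined to {1, 3}, which locks those values in; drop them from position 1, position 8.
position 1's domain is down to {8}, so position 1 = 8. Eliminate 8 elsewhere: position 7, position 8.
So position 8 = 10.

10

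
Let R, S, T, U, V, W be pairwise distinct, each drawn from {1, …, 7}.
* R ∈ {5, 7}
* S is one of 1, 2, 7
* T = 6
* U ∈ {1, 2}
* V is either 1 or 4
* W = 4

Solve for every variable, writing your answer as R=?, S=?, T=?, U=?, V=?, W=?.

T has just one choice, so T = 6.
W must be 4 (only option left). So V can't be 4.
V has just one choice, so V = 1. Strike 1 from S, U.
U must be 2 (only option left). So S can't be 2.
S's domain is down to {7}, so S = 7. Eliminate 7 elsewhere: R.
R must be 5 (only option left).

R=5, S=7, T=6, U=2, V=1, W=4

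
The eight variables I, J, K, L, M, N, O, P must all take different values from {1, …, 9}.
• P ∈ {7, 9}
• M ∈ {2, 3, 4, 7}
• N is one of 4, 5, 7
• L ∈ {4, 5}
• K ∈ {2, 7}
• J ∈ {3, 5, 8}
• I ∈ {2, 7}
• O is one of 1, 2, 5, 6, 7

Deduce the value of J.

The 2 variables I and K are confined to {2, 7}, which locks those values in; drop them from M, N, O, P.
P's domain is down to {9}, so P = 9.
L and N between them cover only {4, 5} — a naked pair. Remove those values from J, M, O.
M's domain is down to {3}, so M = 3. Eliminate 3 elsewhere: J.
So J = 8.

8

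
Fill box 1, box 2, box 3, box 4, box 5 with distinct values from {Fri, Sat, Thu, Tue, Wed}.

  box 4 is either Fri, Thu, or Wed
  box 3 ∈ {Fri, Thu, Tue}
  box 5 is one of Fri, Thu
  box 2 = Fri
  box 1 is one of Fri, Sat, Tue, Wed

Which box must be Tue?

box 2's domain is down to {Fri}, so box 2 = Fri. Remove Fri from box 1, box 3, box 4, box 5.
box 5 has just one choice, so box 5 = Thu. Eliminate Thu elsewhere: box 3, box 4.
So Tue goes to box 3.

box 3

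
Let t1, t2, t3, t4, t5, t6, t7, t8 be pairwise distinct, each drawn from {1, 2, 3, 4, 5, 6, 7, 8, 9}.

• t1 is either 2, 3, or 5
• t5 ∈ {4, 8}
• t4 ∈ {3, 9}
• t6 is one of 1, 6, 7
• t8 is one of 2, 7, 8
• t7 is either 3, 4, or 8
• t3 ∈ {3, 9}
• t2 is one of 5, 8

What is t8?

7

t3 and t4 between them cover only {3, 9} — a naked pair. Remove those values from t1, t7.
t5 and t7 share exactly the 2 values {4, 8}; by pigeonhole those values go to them, so strike 4, 8 from t2, t8.
t2's domain is down to {5}, so t2 = 5. So t1 can't be 5.
t1's domain is down to {2}, so t1 = 2. So t8 can't be 2.
So t8 = 7.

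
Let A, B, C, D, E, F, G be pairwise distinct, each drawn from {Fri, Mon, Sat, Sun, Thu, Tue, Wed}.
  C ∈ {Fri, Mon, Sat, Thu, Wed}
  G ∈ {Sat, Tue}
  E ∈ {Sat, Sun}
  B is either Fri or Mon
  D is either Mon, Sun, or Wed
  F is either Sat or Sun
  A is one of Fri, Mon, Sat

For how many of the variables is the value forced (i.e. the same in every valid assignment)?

3

The 7 variables together cover exactly {Fri, Mon, Sat, Sun, Thu, Tue, Wed} — 7 values for 7 variables — and Thu appears only in C's list, so C = Thu.
The 6 still-open variables draw from only 6 values {Fri, Mon, Sat, Sun, Tue, Wed}, so each is used; only G can be Tue, hence G = Tue.
Among the 5 still-open variables, Wed fits only D (and all 5 values in {Fri, Mon, Sat, Sun, Wed} must be used), so D = Wed.
E and F between them cover only {Sat, Sun} — a naked pair. Remove those values from A.
Determined: C=Thu, D=Wed, G=Tue. The other variables each still have more than one consistent value. That makes 3.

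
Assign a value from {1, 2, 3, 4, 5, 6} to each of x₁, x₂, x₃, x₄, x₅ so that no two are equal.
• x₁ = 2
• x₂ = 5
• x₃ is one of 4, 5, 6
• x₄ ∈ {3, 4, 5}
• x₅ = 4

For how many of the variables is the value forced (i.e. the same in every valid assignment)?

5

x₁ must be 2 (only option left).
x₂ must be 5 (only option left). Remove 5 from x₃, x₄.
x₅ has just one choice, so x₅ = 4. Strike 4 from x₃, x₄.
x₃ must be 6 (only option left).
x₄'s domain is down to {3}, so x₄ = 3.
Every variable is fixed: x₁=2, x₂=5, x₃=6, x₄=3, x₅=4. That makes 5.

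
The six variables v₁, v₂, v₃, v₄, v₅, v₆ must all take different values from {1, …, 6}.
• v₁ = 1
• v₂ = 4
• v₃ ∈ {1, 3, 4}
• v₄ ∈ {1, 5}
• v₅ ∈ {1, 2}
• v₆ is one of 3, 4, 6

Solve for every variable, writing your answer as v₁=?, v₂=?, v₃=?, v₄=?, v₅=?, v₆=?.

v₁'s domain is down to {1}, so v₁ = 1. Remove 1 from v₃, v₄, v₅.
v₂ has just one choice, so v₂ = 4. Remove 4 from v₃, v₆.
v₃'s domain is down to {3}, so v₃ = 3. Strike 3 from v₆.
That leaves v₄ = 5.
That leaves v₅ = 2.
v₆'s domain is down to {6}, so v₆ = 6.

v₁=1, v₂=4, v₃=3, v₄=5, v₅=2, v₆=6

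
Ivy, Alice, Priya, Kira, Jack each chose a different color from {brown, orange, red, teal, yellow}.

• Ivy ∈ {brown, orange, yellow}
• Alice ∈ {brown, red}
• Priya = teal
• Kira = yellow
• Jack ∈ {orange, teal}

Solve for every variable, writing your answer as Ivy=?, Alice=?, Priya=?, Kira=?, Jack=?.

Priya has just one choice, so Priya = teal. Eliminate teal elsewhere: Jack.
That leaves Kira = yellow. So Ivy can't be yellow.
That leaves Jack = orange. So Ivy can't be orange.
That leaves Ivy = brown. So Alice can't be brown.
Alice's domain is down to {red}, so Alice = red.

Ivy=brown, Alice=red, Priya=teal, Kira=yellow, Jack=orange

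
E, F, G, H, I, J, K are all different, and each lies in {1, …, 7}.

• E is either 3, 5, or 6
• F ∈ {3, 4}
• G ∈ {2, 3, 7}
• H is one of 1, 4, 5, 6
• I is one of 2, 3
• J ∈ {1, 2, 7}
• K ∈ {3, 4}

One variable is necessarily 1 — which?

F and K share exactly the 2 values {3, 4}; by pigeonhole those values go to them, so strike 3, 4 from E, G, H, I.
I has just one choice, so I = 2. So G, J can't be 2.
That leaves G = 7. Strike 7 from J.
So 1 goes to J.

J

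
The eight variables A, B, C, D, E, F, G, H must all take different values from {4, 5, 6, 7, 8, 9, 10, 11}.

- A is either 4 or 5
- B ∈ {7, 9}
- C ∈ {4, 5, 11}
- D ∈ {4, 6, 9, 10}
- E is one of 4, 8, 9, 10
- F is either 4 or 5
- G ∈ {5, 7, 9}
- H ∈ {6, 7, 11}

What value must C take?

11

The 8 variables together cover exactly {4, 5, 6, 7, 8, 9, 10, 11} — 8 values for 8 variables — and 8 appears only in E's list, so E = 8.
Among the 7 still-open variables, 10 fits only D (and all 7 values in {4, 5, 6, 7, 9, 10, 11} must be used), so D = 10.
The 6 still-open variables together cover exactly {4, 5, 6, 7, 9, 11} — 6 values for 6 variables — and 6 appears only in H's list, so H = 6.
The 5 still-open variables together cover exactly {4, 5, 7, 9, 11} — 5 values for 5 variables — and 11 appears only in C's list, so C = 11.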